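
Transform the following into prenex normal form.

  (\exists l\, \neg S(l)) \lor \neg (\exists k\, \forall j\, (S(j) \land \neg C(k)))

\exists l\, \forall k\, \exists j\, (\neg S(l) \lor \neg S(j) \lor C(k))

Push ¬ through the quantifiers and connectives to reach negation normal form:
  (\exists l\, \neg S(l)) \lor (\forall k\, \exists j\, (\neg S(j) \lor C(k)))
All bound variables are already distinct, so no renaming is needed.
Pull the quantifiers to the front (each side's bound variable is not free in the other side):
  \exists l\, \forall k\, \exists j\, (\neg S(l) \lor \neg S(j) \lor C(k))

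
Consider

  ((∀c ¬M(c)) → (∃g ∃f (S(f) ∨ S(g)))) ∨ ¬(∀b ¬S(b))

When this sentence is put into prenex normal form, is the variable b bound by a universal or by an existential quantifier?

existential

Eliminate → and ↔ using ¬ and ∨.
  ¬(∀c ¬M(c)) ∨ (∃g ∃f (S(f) ∨ S(g))) ∨ ¬(∀b ¬S(b))
Push ¬ through the quantifiers and connectives to reach negation normal form:
  (∃c M(c)) ∨ (∃g ∃f (S(f) ∨ S(g))) ∨ (∃b S(b))
Pull the quantifiers to the front (each side's bound variable is not free in the other side):
  ∃c ∃g ∃f ∃b (M(c) ∨ S(f) ∨ S(g) ∨ S(b))
The quantifier ∀b sits under an odd number of negations (counting the antecedent side of each →), so it flips to ∃b.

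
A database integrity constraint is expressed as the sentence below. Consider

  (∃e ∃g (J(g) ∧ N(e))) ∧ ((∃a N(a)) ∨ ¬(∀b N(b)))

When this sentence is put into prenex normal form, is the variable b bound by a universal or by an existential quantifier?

Drive negations inward (¬∀x A ≡ ∃x ¬A, ¬∃x A ≡ ∀x ¬A, De Morgan for ∧/∨):
  (∃e ∃g (J(g) ∧ N(e))) ∧ ((∃a N(a)) ∨ (∃b ¬N(b)))
All bound variables are already distinct, so no renaming is needed.
Pull the quantifiers to the front (each side's bound variable is not free in the other side):
  ∃e ∃g ∃a ∃b (J(g) ∧ N(e) ∧ (N(a) ∨ ¬N(b)))
The quantifier ∀b sits under an odd number of negations, so it flips to ∃b.

existential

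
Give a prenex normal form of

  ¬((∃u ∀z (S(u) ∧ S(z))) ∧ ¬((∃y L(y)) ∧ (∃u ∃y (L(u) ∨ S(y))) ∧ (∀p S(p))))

Drive negations inward (¬∀x A ≡ ∃x ¬A, ¬∃x A ≡ ∀x ¬A, De Morgan for ∧/∨):
  (∀u ∃z (¬S(u) ∨ ¬S(z))) ∨ (∃y L(y)) ∧ (∃u ∃y (L(u) ∨ S(y))) ∧ (∀p S(p))
Standardize variables apart so no two quantifiers bind the same name: u↦t, y↦r.
  (∀u ∃z (¬S(u) ∨ ¬S(z))) ∨ (∃y L(y)) ∧ (∃t ∃r (L(t) ∨ S(r))) ∧ (∀p S(p))
Extract every quantifier outward, since the variables are now distinct and don't occur free across branches:
  ∀u ∃z ∃y ∃t ∃r ∀p (¬S(u) ∨ ¬S(z) ∨ L(y) ∧ (L(t) ∨ S(r)) ∧ S(p))

∀u ∃z ∃y ∃t ∃r ∀p (¬S(u) ∨ ¬S(z) ∨ L(y) ∧ (L(t) ∨ S(r)) ∧ S(p))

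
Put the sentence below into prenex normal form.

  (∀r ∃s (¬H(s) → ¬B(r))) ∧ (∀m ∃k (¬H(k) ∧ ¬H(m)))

∀r ∃s ∀m ∃k ((H(s) ∨ ¬B(r)) ∧ ¬H(k) ∧ ¬H(m))

Rewrite implications/biconditionals: A → B as ¬A ∨ B.
  (∀r ∃s (¬¬H(s) ∨ ¬B(r))) ∧ (∀m ∃k (¬H(k) ∧ ¬H(m)))
Push ¬ through the quantifiers and connectives to reach negation normal form:
  (∀r ∃s (H(s) ∨ ¬B(r))) ∧ (∀m ∃k (¬H(k) ∧ ¬H(m)))
All bound variables are already distinct, so no renaming is needed.
Extract every quantifier outward, since the variables are now distinct and don't occur free across branches:
  ∀r ∃s ∀m ∃k ((H(s) ∨ ¬B(r)) ∧ ¬H(k) ∧ ¬H(m))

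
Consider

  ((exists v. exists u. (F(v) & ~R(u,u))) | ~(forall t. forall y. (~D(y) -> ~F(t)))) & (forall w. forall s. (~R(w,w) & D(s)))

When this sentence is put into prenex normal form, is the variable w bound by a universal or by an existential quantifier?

Eliminate → and ↔ using ¬ and ∨.
  ((exists v. exists u. (F(v) & ~R(u,u))) | ~(forall t. forall y. (~~D(y) | ~F(t)))) & (forall w. forall s. (~R(w,w) & D(s)))
Move each ¬ inward, flipping quantifiers it crosses:
  ((exists v. exists u. (F(v) & ~R(u,u))) | (exists t. exists y. (~D(y) & F(t)))) & (forall w. forall s. (~R(w,w) & D(s)))
Finally move all quantifiers to the prefix:
  exists v. exists u. exists t. exists y. forall w. forall s. ((F(v) & ~R(u,u) | ~D(y) & F(t)) & ~R(w,w) & D(s))
The quantifier forall w sits under an even number of negations (counting the antecedent side of each →), so it remains universal.

universal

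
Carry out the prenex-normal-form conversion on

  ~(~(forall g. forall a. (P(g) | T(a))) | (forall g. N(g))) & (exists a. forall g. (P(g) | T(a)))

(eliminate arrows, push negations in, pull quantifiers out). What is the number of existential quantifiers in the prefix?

Drive negations inward (¬∀x A ≡ ∃x ¬A, ¬∃x A ≡ ∀x ¬A, De Morgan for ∧/∨):
  (forall g. forall a. (P(g) | T(a))) & (exists g. ~N(g)) & (exists a. forall g. (P(g) | T(a)))
Standardize variables apart so no two quantifiers bind the same name: g↦v, a↦z1, g↦y1.
  (forall g. forall a. (P(g) | T(a))) & (exists v. ~N(v)) & (exists z1. forall y1. (P(y1) | T(z1)))
Extract every quantifier outward, since the variables are now distinct and don't occur free across branches:
  forall g. forall a. exists v. exists z1. forall y1. ((P(g) | T(a)) & ~N(v) & (P(y1) | T(z1)))
The prefix is forall g forall a exists v exists z1 forall y1: 3 universal, 2 existential.

2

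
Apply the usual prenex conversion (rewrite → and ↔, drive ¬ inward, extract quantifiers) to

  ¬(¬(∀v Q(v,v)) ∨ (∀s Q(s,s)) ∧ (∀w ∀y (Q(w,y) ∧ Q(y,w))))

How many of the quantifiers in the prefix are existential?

3

Drive negations inward (¬∀x A ≡ ∃x ¬A, ¬∃x A ≡ ∀x ¬A, De Morgan for ∧/∨):
  (∀v Q(v,v)) ∧ ((∃s ¬Q(s,s)) ∨ (∃w ∃y (¬Q(w,y) ∨ ¬Q(y,w))))
Pull the quantifiers to the front (each side's bound variable is not free in the other side):
  ∀v ∃s ∃w ∃y (Q(v,v) ∧ (¬Q(s,s) ∨ ¬Q(w,y) ∨ ¬Q(y,w)))
The prefix is ∀v ∃s ∃w ∃y: 1 universal, 3 existential.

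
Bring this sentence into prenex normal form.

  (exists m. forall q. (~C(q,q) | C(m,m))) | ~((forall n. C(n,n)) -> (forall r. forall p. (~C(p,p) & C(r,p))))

First replace A → B with ¬A ∨ B.
  (exists m. forall q. (~C(q,q) | C(m,m))) | ~(~(forall n. C(n,n)) | (forall r. forall p. (~C(p,p) & C(r,p))))
Drive negations inward (¬∀x A ≡ ∃x ¬A, ¬∃x A ≡ ∀x ¬A, De Morgan for ∧/∨):
  (exists m. forall q. (~C(q,q) | C(m,m))) | (forall n. C(n,n)) & (exists r. exists p. (C(p,p) | ~C(r,p)))
All bound variables are already distinct, so no renaming is needed.
Extract every quantifier outward, since the variables are now distinct and don't occur free across branches:
  exists m. forall q. forall n. exists r. exists p. (~C(q,q) | C(m,m) | C(n,n) & (C(p,p) | ~C(r,p)))

exists m. forall q. forall n. exists r. exists p. (~C(q,q) | C(m,m) | C(n,n) & (C(p,p) | ~C(r,p)))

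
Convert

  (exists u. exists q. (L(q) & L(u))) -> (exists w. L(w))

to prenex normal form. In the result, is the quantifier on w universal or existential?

existential

Rewrite implications/biconditionals: A → B as ¬A ∨ B.
  ~(exists u. exists q. (L(q) & L(u))) | (exists w. L(w))
Drive negations inward (¬∀x A ≡ ∃x ¬A, ¬∃x A ≡ ∀x ¬A, De Morgan for ∧/∨):
  (forall u. forall q. (~L(q) | ~L(u))) | (exists w. L(w))
All bound variables are already distinct, so no renaming is needed.
Pull the quantifiers to the front (each side's bound variable is not free in the other side):
  forall u. forall q. exists w. (~L(q) | ~L(u) | L(w))
The quantifier exists w sits under an even number of negations (counting the antecedent side of each →), so it remains existential.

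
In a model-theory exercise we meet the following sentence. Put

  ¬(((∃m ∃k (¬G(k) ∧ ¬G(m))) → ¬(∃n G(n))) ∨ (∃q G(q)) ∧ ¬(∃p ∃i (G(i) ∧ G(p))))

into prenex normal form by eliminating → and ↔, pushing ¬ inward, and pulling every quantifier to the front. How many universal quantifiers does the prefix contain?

First replace A → B with ¬A ∨ B.
  ¬(¬(∃m ∃k (¬G(k) ∧ ¬G(m))) ∨ ¬(∃n G(n)) ∨ (∃q G(q)) ∧ ¬(∃p ∃i (G(i) ∧ G(p))))
Move each ¬ inward, flipping quantifiers it crosses:
  (∃m ∃k (¬G(k) ∧ ¬G(m))) ∧ (∃n G(n)) ∧ ((∀q ¬G(q)) ∨ (∃p ∃i (G(i) ∧ G(p))))
All bound variables are already distinct, so no renaming is needed.
Pull the quantifiers to the front (each side's bound variable is not free in the other side):
  ∃m ∃k ∃n ∀q ∃p ∃i (¬G(k) ∧ ¬G(m) ∧ G(n) ∧ (¬G(q) ∨ G(i) ∧ G(p)))
The prefix is ∃m ∃k ∃n ∀q ∃p ∃i: 1 universal, 5 existential.

1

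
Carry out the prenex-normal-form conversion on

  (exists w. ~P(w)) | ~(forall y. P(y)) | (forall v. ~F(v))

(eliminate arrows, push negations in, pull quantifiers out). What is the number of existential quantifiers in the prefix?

2

Push ¬ through the quantifiers and connectives to reach negation normal form:
  (exists w. ~P(w)) | (exists y. ~P(y)) | (forall v. ~F(v))
All bound variables are already distinct, so no renaming is needed.
Extract every quantifier outward, since the variables are now distinct and don't occur free across branches:
  exists w. exists y. forall v. (~P(w) | ~P(y) | ~F(v))
The prefix is exists w exists y forall v: 1 universal, 2 existential.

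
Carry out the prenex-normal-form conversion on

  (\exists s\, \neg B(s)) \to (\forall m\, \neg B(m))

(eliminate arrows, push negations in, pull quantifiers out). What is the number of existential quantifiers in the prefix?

0

Rewrite implications/biconditionals: A → B as ¬A ∨ B.
  \neg (\exists s\, \neg B(s)) \lor (\forall m\, \neg B(m))
Push ¬ through the quantifiers and connectives to reach negation normal form:
  (\forall s\, B(s)) \lor (\forall m\, \neg B(m))
All bound variables are already distinct, so no renaming is needed.
Pull the quantifiers to the front (each side's bound variable is not free in the other side):
  \forall s\, \forall m\, (B(s) \lor \neg B(m))
The prefix is \forall s \forall m: 2 universal, 0 existential.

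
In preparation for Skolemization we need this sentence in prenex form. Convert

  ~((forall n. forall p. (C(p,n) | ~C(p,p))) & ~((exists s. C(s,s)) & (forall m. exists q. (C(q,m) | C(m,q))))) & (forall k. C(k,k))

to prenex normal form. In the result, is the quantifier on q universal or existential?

existential

Drive negations inward (¬∀x A ≡ ∃x ¬A, ¬∃x A ≡ ∀x ¬A, De Morgan for ∧/∨):
  ((exists n. exists p. (~C(p,n) & C(p,p))) | (exists s. C(s,s)) & (forall m. exists q. (C(q,m) | C(m,q)))) & (forall k. C(k,k))
All bound variables are already distinct, so no renaming is needed.
Pull the quantifiers to the front (each side's bound variable is not free in the other side):
  exists n. exists p. exists s. forall m. exists q. forall k. ((~C(p,n) & C(p,p) | C(s,s) & (C(q,m) | C(m,q))) & C(k,k))
The quantifier exists q sits under an even number of negations, so it remains existential.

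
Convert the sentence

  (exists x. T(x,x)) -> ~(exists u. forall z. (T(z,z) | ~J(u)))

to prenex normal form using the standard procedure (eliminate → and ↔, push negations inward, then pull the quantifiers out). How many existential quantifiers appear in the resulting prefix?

Rewrite implications/biconditionals: A → B as ¬A ∨ B.
  ~(exists x. T(x,x)) | ~(exists u. forall z. (T(z,z) | ~J(u)))
Push ¬ through the quantifiers and connectives to reach negation normal form:
  (forall x. ~T(x,x)) | (forall u. exists z. (~T(z,z) & J(u)))
All bound variables are already distinct, so no renaming is needed.
Extract every quantifier outward, since the variables are now distinct and don't occur free across branches:
  forall x. forall u. exists z. (~T(x,x) | ~T(z,z) & J(u))
The prefix is forall x forall u exists z: 2 universal, 1 existential.

1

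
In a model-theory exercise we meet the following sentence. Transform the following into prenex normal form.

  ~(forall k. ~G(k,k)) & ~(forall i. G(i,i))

Drive negations inward (¬∀x A ≡ ∃x ¬A, ¬∃x A ≡ ∀x ¬A, De Morgan for ∧/∨):
  (exists k. G(k,k)) & (exists i. ~G(i,i))
Extract every quantifier outward, since the variables are now distinct and don't occur free across branches:
  exists k. exists i. (G(k,k) & ~G(i,i))

exists k. exists i. (G(k,k) & ~G(i,i))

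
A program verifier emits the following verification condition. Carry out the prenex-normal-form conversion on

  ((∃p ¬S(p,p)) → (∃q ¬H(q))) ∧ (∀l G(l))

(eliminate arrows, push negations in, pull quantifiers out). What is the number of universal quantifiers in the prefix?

2

First replace A → B with ¬A ∨ B.
  (¬(∃p ¬S(p,p)) ∨ (∃q ¬H(q))) ∧ (∀l G(l))
Move each ¬ inward, flipping quantifiers it crosses:
  ((∀p S(p,p)) ∨ (∃q ¬H(q))) ∧ (∀l G(l))
All bound variables are already distinct, so no renaming is needed.
Finally move all quantifiers to the prefix:
  ∀p ∃q ∀l ((S(p,p) ∨ ¬H(q)) ∧ G(l))
The prefix is ∀p ∃q ∀l: 2 universal, 1 existential.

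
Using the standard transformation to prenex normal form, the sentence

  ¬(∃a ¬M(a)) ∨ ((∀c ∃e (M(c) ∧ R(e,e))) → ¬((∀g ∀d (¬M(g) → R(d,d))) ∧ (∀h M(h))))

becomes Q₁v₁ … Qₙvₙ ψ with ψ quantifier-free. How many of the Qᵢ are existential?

Eliminate → and ↔ using ¬ and ∨.
  ¬(∃a ¬M(a)) ∨ ¬(∀c ∃e (M(c) ∧ R(e,e))) ∨ ¬((∀g ∀d (¬¬M(g) ∨ R(d,d))) ∧ (∀h M(h)))
Move each ¬ inward, flipping quantifiers it crosses:
  (∀a M(a)) ∨ (∃c ∀e (¬M(c) ∨ ¬R(e,e))) ∨ (∃g ∃d (¬M(g) ∧ ¬R(d,d))) ∨ (∃h ¬M(h))
Pull the quantifiers to the front (each side's bound variable is not free in the other side):
  ∀a ∃c ∀e ∃g ∃d ∃h (M(a) ∨ ¬M(c) ∨ ¬R(e,e) ∨ ¬M(g) ∧ ¬R(d,d) ∨ ¬M(h))
The prefix is ∀a ∃c ∀e ∃g ∃d ∃h: 2 universal, 4 existential.

4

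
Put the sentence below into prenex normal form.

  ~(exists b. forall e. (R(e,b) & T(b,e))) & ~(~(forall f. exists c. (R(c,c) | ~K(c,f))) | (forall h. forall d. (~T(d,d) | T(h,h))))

forall b. exists e. forall f. exists c. exists h. exists d. ((~R(e,b) | ~T(b,e)) & (R(c,c) | ~K(c,f)) & T(d,d) & ~T(h,h))

Move each ¬ inward, flipping quantifiers it crosses:
  (forall b. exists e. (~R(e,b) | ~T(b,e))) & (forall f. exists c. (R(c,c) | ~K(c,f))) & (exists h. exists d. (T(d,d) & ~T(h,h)))
All bound variables are already distinct, so no renaming is needed.
Finally move all quantifiers to the prefix:
  forall b. exists e. forall f. exists c. exists h. exists d. ((~R(e,b) | ~T(b,e)) & (R(c,c) | ~K(c,f)) & T(d,d) & ~T(h,h))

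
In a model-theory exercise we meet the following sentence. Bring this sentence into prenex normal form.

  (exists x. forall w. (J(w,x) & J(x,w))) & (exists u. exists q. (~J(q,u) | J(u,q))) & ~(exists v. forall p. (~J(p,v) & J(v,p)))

exists x. forall w. exists u. exists q. forall v. exists p. (J(w,x) & J(x,w) & (~J(q,u) | J(u,q)) & (J(p,v) | ~J(v,p)))

Move each ¬ inward, flipping quantifiers it crosses:
  (exists x. forall w. (J(w,x) & J(x,w))) & (exists u. exists q. (~J(q,u) | J(u,q))) & (forall v. exists p. (J(p,v) | ~J(v,p)))
All bound variables are already distinct, so no renaming is needed.
Pull the quantifiers to the front (each side's bound variable is not free in the other side):
  exists x. forall w. exists u. exists q. forall v. exists p. (J(w,x) & J(x,w) & (~J(q,u) | J(u,q)) & (J(p,v) | ~J(v,p)))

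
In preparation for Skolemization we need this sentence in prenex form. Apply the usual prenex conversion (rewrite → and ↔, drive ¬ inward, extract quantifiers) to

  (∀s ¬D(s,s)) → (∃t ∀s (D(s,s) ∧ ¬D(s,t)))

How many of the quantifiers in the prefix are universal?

First replace A → B with ¬A ∨ B.
  ¬(∀s ¬D(s,s)) ∨ (∃t ∀s (D(s,s) ∧ ¬D(s,t)))
Push ¬ through the quantifiers and connectives to reach negation normal form:
  (∃s D(s,s)) ∨ (∃t ∀s (D(s,s) ∧ ¬D(s,t)))
Rename bound variables to avoid capture: s↦r.
  (∃s D(s,s)) ∨ (∃t ∀r (D(r,r) ∧ ¬D(r,t)))
Finally move all quantifiers to the prefix:
  ∃s ∃t ∀r (D(s,s) ∨ D(r,r) ∧ ¬D(r,t))
The prefix is ∃s ∃t ∀r: 1 universal, 2 existential.

1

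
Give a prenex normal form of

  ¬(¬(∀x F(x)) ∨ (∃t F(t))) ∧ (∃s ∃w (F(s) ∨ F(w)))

∀x ∀t ∃s ∃w (F(x) ∧ ¬F(t) ∧ (F(s) ∨ F(w)))

Push ¬ through the quantifiers and connectives to reach negation normal form:
  (∀x F(x)) ∧ (∀t ¬F(t)) ∧ (∃s ∃w (F(s) ∨ F(w)))
Finally move all quantifiers to the prefix:
  ∀x ∀t ∃s ∃w (F(x) ∧ ¬F(t) ∧ (F(s) ∨ F(w)))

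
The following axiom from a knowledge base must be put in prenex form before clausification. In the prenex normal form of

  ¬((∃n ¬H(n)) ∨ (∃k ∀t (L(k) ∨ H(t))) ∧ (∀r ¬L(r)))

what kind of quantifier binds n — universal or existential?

universal

Push ¬ through the quantifiers and connectives to reach negation normal form:
  (∀n H(n)) ∧ ((∀k ∃t (¬L(k) ∧ ¬H(t))) ∨ (∃r L(r)))
All bound variables are already distinct, so no renaming is needed.
Pull the quantifiers to the front (each side's bound variable is not free in the other side):
  ∀n ∀k ∃t ∃r (H(n) ∧ (¬L(k) ∧ ¬H(t) ∨ L(r)))
The quantifier ∃n sits under an odd number of negations, so it flips to ∀n.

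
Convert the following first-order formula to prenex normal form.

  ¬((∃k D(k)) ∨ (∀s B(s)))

∀k ∃s (¬D(k) ∧ ¬B(s))

Drive negations inward (¬∀x A ≡ ∃x ¬A, ¬∃x A ≡ ∀x ¬A, De Morgan for ∧/∨):
  (∀k ¬D(k)) ∧ (∃s ¬B(s))
Extract every quantifier outward, since the variables are now distinct and don't occur free across branches:
  ∀k ∃s (¬D(k) ∧ ¬B(s))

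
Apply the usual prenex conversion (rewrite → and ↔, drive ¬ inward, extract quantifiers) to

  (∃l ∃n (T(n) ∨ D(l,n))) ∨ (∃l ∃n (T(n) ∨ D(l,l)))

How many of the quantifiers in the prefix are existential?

Give each quantifier a distinct variable: l↦y1, n↦q.
  (∃l ∃n (T(n) ∨ D(l,n))) ∨ (∃y1 ∃q (T(q) ∨ D(y1,y1)))
Extract every quantifier outward, since the variables are now distinct and don't occur free across branches:
  ∃l ∃n ∃y1 ∃q (T(n) ∨ D(l,n) ∨ T(q) ∨ D(y1,y1))
The prefix is ∃l ∃n ∃y1 ∃q: 0 universal, 4 existential.

4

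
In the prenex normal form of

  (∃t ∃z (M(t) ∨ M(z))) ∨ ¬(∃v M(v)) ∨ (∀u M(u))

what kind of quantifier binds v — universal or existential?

Move each ¬ inward, flipping quantifiers it crosses:
  (∃t ∃z (M(t) ∨ M(z))) ∨ (∀v ¬M(v)) ∨ (∀u M(u))
All bound variables are already distinct, so no renaming is needed.
Pull the quantifiers to the front (each side's bound variable is not free in the other side):
  ∃t ∃z ∀v ∀u (M(t) ∨ M(z) ∨ ¬M(v) ∨ M(u))
The quantifier ∃v sits under an odd number of negations, so it flips to ∀v.

universal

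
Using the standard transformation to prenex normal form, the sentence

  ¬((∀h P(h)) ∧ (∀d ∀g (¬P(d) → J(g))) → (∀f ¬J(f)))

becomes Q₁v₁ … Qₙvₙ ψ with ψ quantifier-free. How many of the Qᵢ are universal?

3

Eliminate → and ↔ using ¬ and ∨.
  ¬(¬((∀h P(h)) ∧ (∀d ∀g (¬¬P(d) ∨ J(g)))) ∨ (∀f ¬J(f)))
Move each ¬ inward, flipping quantifiers it crosses:
  (∀h P(h)) ∧ (∀d ∀g (P(d) ∨ J(g))) ∧ (∃f J(f))
All bound variables are already distinct, so no renaming is needed.
Extract every quantifier outward, since the variables are now distinct and don't occur free across branches:
  ∀h ∀d ∀g ∃f (P(h) ∧ (P(d) ∨ J(g)) ∧ J(f))
The prefix is ∀h ∀d ∀g ∃f: 3 universal, 1 existential.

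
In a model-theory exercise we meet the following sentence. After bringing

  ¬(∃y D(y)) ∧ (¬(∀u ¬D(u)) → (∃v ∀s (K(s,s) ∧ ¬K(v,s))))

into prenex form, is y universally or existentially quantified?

universal

Eliminate → and ↔ using ¬ and ∨.
  ¬(∃y D(y)) ∧ (¬¬(∀u ¬D(u)) ∨ (∃v ∀s (K(s,s) ∧ ¬K(v,s))))
Drive negations inward (¬∀x A ≡ ∃x ¬A, ¬∃x A ≡ ∀x ¬A, De Morgan for ∧/∨):
  (∀y ¬D(y)) ∧ ((∀u ¬D(u)) ∨ (∃v ∀s (K(s,s) ∧ ¬K(v,s))))
All bound variables are already distinct, so no renaming is needed.
Extract every quantifier outward, since the variables are now distinct and don't occur free across branches:
  ∀y ∀u ∃v ∀s (¬D(y) ∧ (¬D(u) ∨ K(s,s) ∧ ¬K(v,s)))
The quantifier ∃y sits under an odd number of negations (counting the antecedent side of each →), so it flips to ∀y.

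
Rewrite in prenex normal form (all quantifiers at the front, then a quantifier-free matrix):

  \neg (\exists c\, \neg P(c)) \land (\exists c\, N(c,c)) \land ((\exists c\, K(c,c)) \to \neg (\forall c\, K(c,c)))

\forall c\, \exists v1\, \forall x\, \exists w1\, (P(c) \land N(v1,v1) \land (\neg K(x,x) \lor \neg K(w1,w1)))

Eliminate → and ↔ using ¬ and ∨.
  \neg (\exists c\, \neg P(c)) \land (\exists c\, N(c,c)) \land (\neg (\exists c\, K(c,c)) \lor \neg (\forall c\, K(c,c)))
Move each ¬ inward, flipping quantifiers it crosses:
  (\forall c\, P(c)) \land (\exists c\, N(c,c)) \land ((\forall c\, \neg K(c,c)) \lor (\exists c\, \neg K(c,c)))
Standardize variables apart so no two quantifiers bind the same name: c↦v1, c↦x, c↦w1.
  (\forall c\, P(c)) \land (\exists v1\, N(v1,v1)) \land ((\forall x\, \neg K(x,x)) \lor (\exists w1\, \neg K(w1,w1)))
Extract every quantifier outward, since the variables are now distinct and don't occur free across branches:
  \forall c\, \exists v1\, \forall x\, \exists w1\, (P(c) \land N(v1,v1) \land (\neg K(x,x) \lor \neg K(w1,w1)))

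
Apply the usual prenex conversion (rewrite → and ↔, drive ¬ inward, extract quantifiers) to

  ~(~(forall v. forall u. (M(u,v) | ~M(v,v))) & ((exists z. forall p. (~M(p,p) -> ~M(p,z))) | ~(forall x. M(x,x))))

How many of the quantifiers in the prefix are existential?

Rewrite implications/biconditionals: A → B as ¬A ∨ B.
  ~(~(forall v. forall u. (M(u,v) | ~M(v,v))) & ((exists z. forall p. (~~M(p,p) | ~M(p,z))) | ~(forall x. M(x,x))))
Push ¬ through the quantifiers and connectives to reach negation normal form:
  (forall v. forall u. (M(u,v) | ~M(v,v))) | (forall z. exists p. (~M(p,p) & M(p,z))) & (forall x. M(x,x))
All bound variables are already distinct, so no renaming is needed.
Extract every quantifier outward, since the variables are now distinct and don't occur free across branches:
  forall v. forall u. forall z. exists p. forall x. (M(u,v) | ~M(v,v) | ~M(p,p) & M(p,z) & M(x,x))
The prefix is forall v forall u forall z exists p forall x: 4 universal, 1 existential.

1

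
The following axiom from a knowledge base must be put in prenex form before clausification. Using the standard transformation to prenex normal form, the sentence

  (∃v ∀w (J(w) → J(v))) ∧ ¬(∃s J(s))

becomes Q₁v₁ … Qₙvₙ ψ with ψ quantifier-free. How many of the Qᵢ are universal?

2

Eliminate → and ↔ using ¬ and ∨.
  (∃v ∀w (¬J(w) ∨ J(v))) ∧ ¬(∃s J(s))
Drive negations inward (¬∀x A ≡ ∃x ¬A, ¬∃x A ≡ ∀x ¬A, De Morgan for ∧/∨):
  (∃v ∀w (¬J(w) ∨ J(v))) ∧ (∀s ¬J(s))
All bound variables are already distinct, so no renaming is needed.
Finally move all quantifiers to the prefix:
  ∃v ∀w ∀s ((¬J(w) ∨ J(v)) ∧ ¬J(s))
The prefix is ∃v ∀w ∀s: 2 universal, 1 existential.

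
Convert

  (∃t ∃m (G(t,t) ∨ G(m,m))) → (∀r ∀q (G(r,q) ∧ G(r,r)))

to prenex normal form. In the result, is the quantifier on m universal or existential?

universal

Rewrite implications/biconditionals: A → B as ¬A ∨ B.
  ¬(∃t ∃m (G(t,t) ∨ G(m,m))) ∨ (∀r ∀q (G(r,q) ∧ G(r,r)))
Push ¬ through the quantifiers and connectives to reach negation normal form:
  (∀t ∀m (¬G(t,t) ∧ ¬G(m,m))) ∨ (∀r ∀q (G(r,q) ∧ G(r,r)))
Pull the quantifiers to the front (each side's bound variable is not free in the other side):
  ∀t ∀m ∀r ∀q (¬G(t,t) ∧ ¬G(m,m) ∨ G(r,q) ∧ G(r,r))
The quantifier ∃m sits under an odd number of negations (counting the antecedent side of each →), so it flips to ∀m.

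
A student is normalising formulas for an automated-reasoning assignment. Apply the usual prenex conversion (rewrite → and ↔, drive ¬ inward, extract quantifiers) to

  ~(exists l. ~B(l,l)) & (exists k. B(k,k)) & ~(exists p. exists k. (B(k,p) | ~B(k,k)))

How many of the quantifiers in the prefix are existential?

1

Drive negations inward (¬∀x A ≡ ∃x ¬A, ¬∃x A ≡ ∀x ¬A, De Morgan for ∧/∨):
  (forall l. B(l,l)) & (exists k. B(k,k)) & (forall p. forall k. (~B(k,p) & B(k,k)))
Standardize variables apart so no two quantifiers bind the same name: k↦z.
  (forall l. B(l,l)) & (exists k. B(k,k)) & (forall p. forall z. (~B(z,p) & B(z,z)))
Extract every quantifier outward, since the variables are now distinct and don't occur free across branches:
  forall l. exists k. forall p. forall z. (B(l,l) & B(k,k) & ~B(z,p) & B(z,z))
The prefix is forall l exists k forall p forall z: 3 universal, 1 existential.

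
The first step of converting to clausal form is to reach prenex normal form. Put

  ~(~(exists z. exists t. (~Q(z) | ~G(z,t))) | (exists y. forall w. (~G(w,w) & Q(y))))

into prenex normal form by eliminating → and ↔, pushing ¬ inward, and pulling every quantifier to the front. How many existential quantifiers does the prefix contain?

Move each ¬ inward, flipping quantifiers it crosses:
  (exists z. exists t. (~Q(z) | ~G(z,t))) & (forall y. exists w. (G(w,w) | ~Q(y)))
Finally move all quantifiers to the prefix:
  exists z. exists t. forall y. exists w. ((~Q(z) | ~G(z,t)) & (G(w,w) | ~Q(y)))
The prefix is exists z exists t forall y exists w: 1 universal, 3 existential.

3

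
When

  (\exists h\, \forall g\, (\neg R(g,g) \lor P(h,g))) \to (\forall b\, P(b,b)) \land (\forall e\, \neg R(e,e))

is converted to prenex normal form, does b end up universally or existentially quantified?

universal

Rewrite implications/biconditionals: A → B as ¬A ∨ B.
  \neg (\exists h\, \forall g\, (\neg R(g,g) \lor P(h,g))) \lor (\forall b\, P(b,b)) \land (\forall e\, \neg R(e,e))
Push ¬ through the quantifiers and connectives to reach negation normal form:
  (\forall h\, \exists g\, (R(g,g) \land \neg P(h,g))) \lor (\forall b\, P(b,b)) \land (\forall e\, \neg R(e,e))
All bound variables are already distinct, so no renaming is needed.
Finally move all quantifiers to the prefix:
  \forall h\, \exists g\, \forall b\, \forall e\, (R(g,g) \land \neg P(h,g) \lor P(b,b) \land \neg R(e,e))
The quantifier \forall b sits under an even number of negations (counting the antecedent side of each →), so it remains universal.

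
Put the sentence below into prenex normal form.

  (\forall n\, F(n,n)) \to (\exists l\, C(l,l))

First replace A → B with ¬A ∨ B.
  \neg (\forall n\, F(n,n)) \lor (\exists l\, C(l,l))
Push ¬ through the quantifiers and connectives to reach negation normal form:
  (\exists n\, \neg F(n,n)) \lor (\exists l\, C(l,l))
Extract every quantifier outward, since the variables are now distinct and don't occur free across branches:
  \exists n\, \exists l\, (\neg F(n,n) \lor C(l,l))

\exists n\, \exists l\, (\neg F(n,n) \lor C(l,l))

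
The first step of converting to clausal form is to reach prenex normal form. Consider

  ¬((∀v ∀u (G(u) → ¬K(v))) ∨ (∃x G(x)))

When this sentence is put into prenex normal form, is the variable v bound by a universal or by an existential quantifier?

First replace A → B with ¬A ∨ B.
  ¬((∀v ∀u (¬G(u) ∨ ¬K(v))) ∨ (∃x G(x)))
Push ¬ through the quantifiers and connectives to reach negation normal form:
  (∃v ∃u (G(u) ∧ K(v))) ∧ (∀x ¬G(x))
All bound variables are already distinct, so no renaming is needed.
Finally move all quantifiers to the prefix:
  ∃v ∃u ∀x (G(u) ∧ K(v) ∧ ¬G(x))
The quantifier ∀v sits under an odd number of negations (counting the antecedent side of each →), so it flips to ∃v.

existential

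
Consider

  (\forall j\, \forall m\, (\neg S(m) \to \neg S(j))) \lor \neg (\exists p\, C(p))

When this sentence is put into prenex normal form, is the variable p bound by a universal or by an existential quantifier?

Eliminate → and ↔ using ¬ and ∨.
  (\forall j\, \forall m\, (\neg \neg S(m) \lor \neg S(j))) \lor \neg (\exists p\, C(p))
Push ¬ through the quantifiers and connectives to reach negation normal form:
  (\forall j\, \forall m\, (S(m) \lor \neg S(j))) \lor (\forall p\, \neg C(p))
Finally move all quantifiers to the prefix:
  \forall j\, \forall m\, \forall p\, (S(m) \lor \neg S(j) \lor \neg C(p))
The quantifier \exists p sits under an odd number of negations (counting the antecedent side of each →), so it flips to \forall p.

universal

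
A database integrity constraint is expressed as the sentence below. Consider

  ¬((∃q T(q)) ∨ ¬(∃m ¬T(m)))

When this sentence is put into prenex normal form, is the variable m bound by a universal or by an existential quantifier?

existential

Push ¬ through the quantifiers and connectives to reach negation normal form:
  (∀q ¬T(q)) ∧ (∃m ¬T(m))
Pull the quantifiers to the front (each side's bound variable is not free in the other side):
  ∀q ∃m (¬T(q) ∧ ¬T(m))
The quantifier ∃m sits under an even number of negations, so it remains existential.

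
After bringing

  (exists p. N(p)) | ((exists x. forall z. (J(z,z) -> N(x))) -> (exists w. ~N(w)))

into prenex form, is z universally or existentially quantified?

Rewrite implications/biconditionals: A → B as ¬A ∨ B.
  (exists p. N(p)) | ~(exists x. forall z. (~J(z,z) | N(x))) | (exists w. ~N(w))
Push ¬ through the quantifiers and connectives to reach negation normal form:
  (exists p. N(p)) | (forall x. exists z. (J(z,z) & ~N(x))) | (exists w. ~N(w))
Finally move all quantifiers to the prefix:
  exists p. forall x. exists z. exists w. (N(p) | J(z,z) & ~N(x) | ~N(w))
The quantifier forall z sits under an odd number of negations (counting the antecedent side of each →), so it flips to exists z.

existential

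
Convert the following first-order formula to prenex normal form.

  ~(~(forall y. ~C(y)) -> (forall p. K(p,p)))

Eliminate → and ↔ using ¬ and ∨.
  ~(~~(forall y. ~C(y)) | (forall p. K(p,p)))
Push ¬ through the quantifiers and connectives to reach negation normal form:
  (exists y. C(y)) & (exists p. ~K(p,p))
All bound variables are already distinct, so no renaming is needed.
Finally move all quantifiers to the prefix:
  exists y. exists p. (C(y) & ~K(p,p))

exists y. exists p. (C(y) & ~K(p,p))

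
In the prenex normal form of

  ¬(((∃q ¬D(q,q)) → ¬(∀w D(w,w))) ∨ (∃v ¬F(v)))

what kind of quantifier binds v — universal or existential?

Eliminate → and ↔ using ¬ and ∨.
  ¬(¬(∃q ¬D(q,q)) ∨ ¬(∀w D(w,w)) ∨ (∃v ¬F(v)))
Push ¬ through the quantifiers and connectives to reach negation normal form:
  (∃q ¬D(q,q)) ∧ (∀w D(w,w)) ∧ (∀v F(v))
All bound variables are already distinct, so no renaming is needed.
Pull the quantifiers to the front (each side's bound variable is not free in the other side):
  ∃q ∀w ∀v (¬D(q,q) ∧ D(w,w) ∧ F(v))
The quantifier ∃v sits under an odd number of negations (counting the antecedent side of each →), so it flips to ∀v.

universal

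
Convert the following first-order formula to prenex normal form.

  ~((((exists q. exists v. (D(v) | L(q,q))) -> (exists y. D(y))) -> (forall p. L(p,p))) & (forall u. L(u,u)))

forall q. forall v. exists y. exists p. exists u. ((~D(v) & ~L(q,q) | D(y)) & ~L(p,p) | ~L(u,u))

Eliminate → and ↔ using ¬ and ∨.
  ~((~(~(exists q. exists v. (D(v) | L(q,q))) | (exists y. D(y))) | (forall p. L(p,p))) & (forall u. L(u,u)))
Drive negations inward (¬∀x A ≡ ∃x ¬A, ¬∃x A ≡ ∀x ¬A, De Morgan for ∧/∨):
  ((forall q. forall v. (~D(v) & ~L(q,q))) | (exists y. D(y))) & (exists p. ~L(p,p)) | (exists u. ~L(u,u))
All bound variables are already distinct, so no renaming is needed.
Pull the quantifiers to the front (each side's bound variable is not free in the other side):
  forall q. forall v. exists y. exists p. exists u. ((~D(v) & ~L(q,q) | D(y)) & ~L(p,p) | ~L(u,u))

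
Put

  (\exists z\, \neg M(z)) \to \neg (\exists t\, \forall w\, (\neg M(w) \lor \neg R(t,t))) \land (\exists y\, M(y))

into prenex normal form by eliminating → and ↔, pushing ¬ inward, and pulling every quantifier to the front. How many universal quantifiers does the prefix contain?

First replace A → B with ¬A ∨ B.
  \neg (\exists z\, \neg M(z)) \lor \neg (\exists t\, \forall w\, (\neg M(w) \lor \neg R(t,t))) \land (\exists y\, M(y))
Move each ¬ inward, flipping quantifiers it crosses:
  (\forall z\, M(z)) \lor (\forall t\, \exists w\, (M(w) \land R(t,t))) \land (\exists y\, M(y))
Pull the quantifiers to the front (each side's bound variable is not free in the other side):
  \forall z\, \forall t\, \exists w\, \exists y\, (M(z) \lor M(w) \land R(t,t) \land M(y))
The prefix is \forall z \forall t \exists w \exists y: 2 universal, 2 existential.

2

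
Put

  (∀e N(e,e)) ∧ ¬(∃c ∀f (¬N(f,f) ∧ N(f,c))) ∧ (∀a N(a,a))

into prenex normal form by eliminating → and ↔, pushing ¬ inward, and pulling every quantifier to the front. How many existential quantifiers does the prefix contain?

Drive negations inward (¬∀x A ≡ ∃x ¬A, ¬∃x A ≡ ∀x ¬A, De Morgan for ∧/∨):
  (∀e N(e,e)) ∧ (∀c ∃f (N(f,f) ∨ ¬N(f,c))) ∧ (∀a N(a,a))
Extract every quantifier outward, since the variables are now distinct and don't occur free across branches:
  ∀e ∀c ∃f ∀a (N(e,e) ∧ (N(f,f) ∨ ¬N(f,c)) ∧ N(a,a))
The prefix is ∀e ∀c ∃f ∀a: 3 universal, 1 existential.

1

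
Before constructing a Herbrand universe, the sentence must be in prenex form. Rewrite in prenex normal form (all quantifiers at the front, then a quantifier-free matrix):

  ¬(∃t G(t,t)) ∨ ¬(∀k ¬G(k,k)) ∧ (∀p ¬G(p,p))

Drive negations inward (¬∀x A ≡ ∃x ¬A, ¬∃x A ≡ ∀x ¬A, De Morgan for ∧/∨):
  (∀t ¬G(t,t)) ∨ (∃k G(k,k)) ∧ (∀p ¬G(p,p))
All bound variables are already distinct, so no renaming is needed.
Extract every quantifier outward, since the variables are now distinct and don't occur free across branches:
  ∀t ∃k ∀p (¬G(t,t) ∨ G(k,k) ∧ ¬G(p,p))

∀t ∃k ∀p (¬G(t,t) ∨ G(k,k) ∧ ¬G(p,p))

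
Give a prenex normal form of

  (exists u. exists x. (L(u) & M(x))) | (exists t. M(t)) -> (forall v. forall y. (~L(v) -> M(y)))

forall u. forall x. forall t. forall v. forall y. ((~L(u) | ~M(x)) & ~M(t) | L(v) | M(y))

Rewrite implications/biconditionals: A → B as ¬A ∨ B.
  ~((exists u. exists x. (L(u) & M(x))) | (exists t. M(t))) | (forall v. forall y. (~~L(v) | M(y)))
Drive negations inward (¬∀x A ≡ ∃x ¬A, ¬∃x A ≡ ∀x ¬A, De Morgan for ∧/∨):
  (forall u. forall x. (~L(u) | ~M(x))) & (forall t. ~M(t)) | (forall v. forall y. (L(v) | M(y)))
Finally move all quantifiers to the prefix:
  forall u. forall x. forall t. forall v. forall y. ((~L(u) | ~M(x)) & ~M(t) | L(v) | M(y))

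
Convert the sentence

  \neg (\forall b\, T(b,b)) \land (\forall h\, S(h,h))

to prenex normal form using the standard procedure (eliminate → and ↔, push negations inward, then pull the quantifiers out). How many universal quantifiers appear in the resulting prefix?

Move each ¬ inward, flipping quantifiers it crosses:
  (\exists b\, \neg T(b,b)) \land (\forall h\, S(h,h))
Finally move all quantifiers to the prefix:
  \exists b\, \forall h\, (\neg T(b,b) \land S(h,h))
The prefix is \exists b \forall h: 1 universal, 1 existential.

1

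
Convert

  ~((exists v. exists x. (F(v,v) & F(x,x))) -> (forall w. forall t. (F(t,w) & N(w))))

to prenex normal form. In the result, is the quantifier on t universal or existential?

existential

First replace A → B with ¬A ∨ B.
  ~(~(exists v. exists x. (F(v,v) & F(x,x))) | (forall w. forall t. (F(t,w) & N(w))))
Move each ¬ inward, flipping quantifiers it crosses:
  (exists v. exists x. (F(v,v) & F(x,x))) & (exists w. exists t. (~F(t,w) | ~N(w)))
Finally move all quantifiers to the prefix:
  exists v. exists x. exists w. exists t. (F(v,v) & F(x,x) & (~F(t,w) | ~N(w)))
The quantifier forall t sits under an odd number of negations (counting the antecedent side of each →), so it flips to exists t.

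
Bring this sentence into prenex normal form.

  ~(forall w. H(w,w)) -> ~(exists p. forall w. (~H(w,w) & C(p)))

Rewrite implications/biconditionals: A → B as ¬A ∨ B.
  ~~(forall w. H(w,w)) | ~(exists p. forall w. (~H(w,w) & C(p)))
Drive negations inward (¬∀x A ≡ ∃x ¬A, ¬∃x A ≡ ∀x ¬A, De Morgan for ∧/∨):
  (forall w. H(w,w)) | (forall p. exists w. (H(w,w) | ~C(p)))
Give each quantifier a distinct variable: w↦q.
  (forall w. H(w,w)) | (forall p. exists q. (H(q,q) | ~C(p)))
Pull the quantifiers to the front (each side's bound variable is not free in the other side):
  forall w. forall p. exists q. (H(w,w) | H(q,q) | ~C(p))

forall w. forall p. exists q. (H(w,w) | H(q,q) | ~C(p))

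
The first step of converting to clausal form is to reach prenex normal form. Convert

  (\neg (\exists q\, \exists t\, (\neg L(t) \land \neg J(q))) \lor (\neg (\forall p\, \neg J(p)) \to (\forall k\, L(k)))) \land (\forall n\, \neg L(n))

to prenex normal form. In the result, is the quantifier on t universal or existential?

Rewrite implications/biconditionals: A → B as ¬A ∨ B.
  (\neg (\exists q\, \exists t\, (\neg L(t) \land \neg J(q))) \lor \neg \neg (\forall p\, \neg J(p)) \lor (\forall k\, L(k))) \land (\forall n\, \neg L(n))
Move each ¬ inward, flipping quantifiers it crosses:
  ((\forall q\, \forall t\, (L(t) \lor J(q))) \lor (\forall p\, \neg J(p)) \lor (\forall k\, L(k))) \land (\forall n\, \neg L(n))
All bound variables are already distinct, so no renaming is needed.
Extract every quantifier outward, since the variables are now distinct and don't occur free across branches:
  \forall q\, \forall t\, \forall p\, \forall k\, \forall n\, ((L(t) \lor J(q) \lor \neg J(p) \lor L(k)) \land \neg L(n))
The quantifier \exists t sits under an odd number of negations (counting the antecedent side of each →), so it flips to \forall t.

universal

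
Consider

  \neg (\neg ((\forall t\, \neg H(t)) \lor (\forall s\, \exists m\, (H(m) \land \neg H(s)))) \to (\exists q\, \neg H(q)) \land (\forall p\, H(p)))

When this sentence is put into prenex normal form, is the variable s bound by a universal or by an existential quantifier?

Eliminate → and ↔ using ¬ and ∨.
  \neg (\neg \neg ((\forall t\, \neg H(t)) \lor (\forall s\, \exists m\, (H(m) \land \neg H(s)))) \lor (\exists q\, \neg H(q)) \land (\forall p\, H(p)))
Move each ¬ inward, flipping quantifiers it crosses:
  (\exists t\, H(t)) \land (\exists s\, \forall m\, (\neg H(m) \lor H(s))) \land ((\forall q\, H(q)) \lor (\exists p\, \neg H(p)))
All bound variables are already distinct, so no renaming is needed.
Finally move all quantifiers to the prefix:
  \exists t\, \exists s\, \forall m\, \forall q\, \exists p\, (H(t) \land (\neg H(m) \lor H(s)) \land (H(q) \lor \neg H(p)))
The quantifier \forall s sits under an odd number of negations (counting the antecedent side of each →), so it flips to \exists s.

existential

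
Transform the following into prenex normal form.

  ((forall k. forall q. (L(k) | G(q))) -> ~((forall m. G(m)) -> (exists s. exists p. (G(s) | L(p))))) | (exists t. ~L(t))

Rewrite implications/biconditionals: A → B as ¬A ∨ B.
  ~(forall k. forall q. (L(k) | G(q))) | ~(~(forall m. G(m)) | (exists s. exists p. (G(s) | L(p)))) | (exists t. ~L(t))
Move each ¬ inward, flipping quantifiers it crosses:
  (exists k. exists q. (~L(k) & ~G(q))) | (forall m. G(m)) & (forall s. forall p. (~G(s) & ~L(p))) | (exists t. ~L(t))
Finally move all quantifiers to the prefix:
  exists k. exists q. forall m. forall s. forall p. exists t. (~L(k) & ~G(q) | G(m) & ~G(s) & ~L(p) | ~L(t))

exists k. exists q. forall m. forall s. forall p. exists t. (~L(k) & ~G(q) | G(m) & ~G(s) & ~L(p) | ~L(t))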